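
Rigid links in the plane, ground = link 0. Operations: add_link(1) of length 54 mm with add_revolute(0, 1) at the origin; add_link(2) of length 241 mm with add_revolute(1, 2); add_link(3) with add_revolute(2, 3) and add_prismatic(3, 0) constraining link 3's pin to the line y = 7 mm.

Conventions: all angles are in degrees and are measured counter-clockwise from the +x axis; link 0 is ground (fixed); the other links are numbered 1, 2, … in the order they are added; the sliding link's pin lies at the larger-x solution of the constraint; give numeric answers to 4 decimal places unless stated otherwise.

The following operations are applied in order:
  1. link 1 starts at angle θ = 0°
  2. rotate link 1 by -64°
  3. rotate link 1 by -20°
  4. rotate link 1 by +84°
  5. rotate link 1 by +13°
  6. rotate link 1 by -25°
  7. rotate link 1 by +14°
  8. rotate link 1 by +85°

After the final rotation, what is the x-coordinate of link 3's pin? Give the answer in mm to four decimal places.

geometry: r = 54 mm, L = 241 mm, e = 7 mm; θ starts at 0°
rotate link 1 by -64°: θ ← 0° -64° = -64°
rotate link 1 by -20°: θ ← -64° -20° = -84°
rotate link 1 by +84°: θ ← -84° +84° = 0°
rotate link 1 by +13°: θ ← 0° +13° = 13°
rotate link 1 by -25°: θ ← 13° -25° = -12°
rotate link 1 by +14°: θ ← -12° +14° = 2°
rotate link 1 by +85°: θ ← 2° +85° = 87°
crank pin P = (r cos θ, r sin θ) = (2.826142, 53.925995)
h = r sin θ − e = 53.925995 − 7 = 46.925995
x = r cos θ + √(L² − h²) = 2.826142 + 236.387290 = 239.213432

239.2134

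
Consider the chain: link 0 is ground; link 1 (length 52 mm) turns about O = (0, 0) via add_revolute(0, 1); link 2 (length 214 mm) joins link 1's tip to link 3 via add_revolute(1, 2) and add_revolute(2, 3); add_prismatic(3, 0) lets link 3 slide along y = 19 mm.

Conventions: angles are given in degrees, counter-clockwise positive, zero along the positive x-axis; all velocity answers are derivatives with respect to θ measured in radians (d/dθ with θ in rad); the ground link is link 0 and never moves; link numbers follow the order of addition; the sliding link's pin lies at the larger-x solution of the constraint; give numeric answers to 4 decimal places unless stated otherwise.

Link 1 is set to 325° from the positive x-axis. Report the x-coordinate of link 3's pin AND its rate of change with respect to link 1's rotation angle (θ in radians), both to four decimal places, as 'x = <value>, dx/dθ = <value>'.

geometry: r = 52 mm, L = 214 mm, e = 19 mm
crank pin P = (r cos θ, r sin θ) = (42.595906, -29.825975)
h = r sin θ − e = -29.825975 − 19 = -48.825975
x = r cos θ + √(L² − h²) = 42.595906 + 208.355524 = 250.951430
dx/dθ = −r sin θ − h·r cos θ/√(L² − h²) (θ in radians; h = -48.825975) = 39.807887

x = 250.9514, dx/dθ = 39.8079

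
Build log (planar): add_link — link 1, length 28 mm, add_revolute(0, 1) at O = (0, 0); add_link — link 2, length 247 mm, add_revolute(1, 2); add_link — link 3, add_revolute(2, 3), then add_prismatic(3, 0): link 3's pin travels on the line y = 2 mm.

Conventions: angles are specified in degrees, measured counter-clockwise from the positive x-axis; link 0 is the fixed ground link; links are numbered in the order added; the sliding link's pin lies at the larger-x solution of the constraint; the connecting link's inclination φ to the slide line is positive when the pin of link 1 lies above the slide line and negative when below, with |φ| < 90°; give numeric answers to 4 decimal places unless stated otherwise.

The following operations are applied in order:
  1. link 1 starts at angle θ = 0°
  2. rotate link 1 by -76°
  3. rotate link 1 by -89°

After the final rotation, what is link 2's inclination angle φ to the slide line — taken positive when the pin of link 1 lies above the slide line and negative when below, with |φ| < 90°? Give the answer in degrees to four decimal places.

geometry: r = 28 mm, L = 247 mm, e = 2 mm; θ starts at 0°
rotate link 1 by -76°: θ ← 0° -76° = -76°
rotate link 1 by -89°: θ ← -76° -89° = -165°
h = r sin θ − e = -7.246933 − 2 = -9.246933
sin φ = h / L = -9.246933 / 247 = -0.03743698
φ = arcsin(-0.03743698) = -2.145482°

-2.1455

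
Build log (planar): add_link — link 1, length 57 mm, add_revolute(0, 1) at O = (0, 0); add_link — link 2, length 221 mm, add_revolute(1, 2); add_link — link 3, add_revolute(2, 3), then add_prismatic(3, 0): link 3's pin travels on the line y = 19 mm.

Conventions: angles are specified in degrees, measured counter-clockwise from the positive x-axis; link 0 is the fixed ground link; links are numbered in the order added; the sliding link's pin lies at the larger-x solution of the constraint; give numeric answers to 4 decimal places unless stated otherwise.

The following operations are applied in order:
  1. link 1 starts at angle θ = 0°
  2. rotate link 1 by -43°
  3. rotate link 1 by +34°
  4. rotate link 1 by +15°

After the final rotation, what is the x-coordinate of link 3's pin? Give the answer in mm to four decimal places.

geometry: r = 57 mm, L = 221 mm, e = 19 mm; θ starts at 0°
rotate link 1 by -43°: θ ← 0° -43° = -43°
rotate link 1 by +34°: θ ← -43° +34° = -9°
rotate link 1 by +15°: θ ← -9° +15° = 6°
crank pin P = (r cos θ, r sin θ) = (56.687748, 5.958122)
h = r sin θ − e = 5.958122 − 19 = -13.041878
x = r cos θ + √(L² − h²) = 56.687748 + 220.614844 = 277.302592

277.3026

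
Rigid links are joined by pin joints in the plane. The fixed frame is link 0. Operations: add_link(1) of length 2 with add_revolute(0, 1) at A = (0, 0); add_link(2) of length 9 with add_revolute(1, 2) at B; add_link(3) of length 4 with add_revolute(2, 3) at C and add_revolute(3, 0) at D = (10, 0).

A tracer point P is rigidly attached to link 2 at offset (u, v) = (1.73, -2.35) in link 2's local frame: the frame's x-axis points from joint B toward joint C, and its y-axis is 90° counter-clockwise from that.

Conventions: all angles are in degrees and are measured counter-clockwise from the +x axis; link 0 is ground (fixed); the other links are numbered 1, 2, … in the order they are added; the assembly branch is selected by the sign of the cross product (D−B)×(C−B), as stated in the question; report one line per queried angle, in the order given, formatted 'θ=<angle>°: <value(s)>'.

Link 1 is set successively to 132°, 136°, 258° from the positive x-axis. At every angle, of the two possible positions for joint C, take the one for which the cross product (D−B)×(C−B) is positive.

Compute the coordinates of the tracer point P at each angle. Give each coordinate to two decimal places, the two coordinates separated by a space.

A=(0,0), D=(10.00,0)
θ=132°: B = A + 2.00·(cos132°, sin132°) = (-1.3383, 1.4863)
θ=132°: |BD| = 11.4353
θ=132°: circle(B,9.00) ∩ circle(D,4.00): a=8.5597, h=2.7805
θ=132°:   candidates: C₊=(7.5102,3.1307) cross=31.796; C₋=(6.7875,-2.3832) cross=-31.796
θ=132°:   branch + wants cross > 0 → take C=(7.5102,3.1307) (cross=31.796)
θ=132°: ex = (C−B)/|BC| = (0.9832,0.1827); ey = (-0.1827,0.9832)
θ=132°: P = B + 1.73·ex + -2.35·ey = (0.7920,-0.5081)
θ=136°: B = A + 2.00·(cos136°, sin136°) = (-1.4387, 1.3893)
θ=136°: |BD| = 11.5227
θ=136°: circle(B,9.00) ∩ circle(D,4.00): a=8.5819, h=2.7113
θ=136°:   candidates: C₊=(7.4075,3.0461) cross=31.242; C₋=(6.7537,-2.3370) cross=-31.242
θ=136°:   branch + wants cross > 0 → take C=(7.4075,3.0461) (cross=31.242)
θ=136°: ex = (C−B)/|BC| = (0.9829,0.1841); ey = (-0.1841,0.9829)
θ=136°: P = B + 1.73·ex + -2.35·ey = (0.6944,-0.6020)
θ=258°: B = A + 2.00·(cos258°, sin258°) = (-0.4158, -1.9563)
θ=258°: |BD| = 10.5979
θ=258°: circle(B,9.00) ∩ circle(D,4.00): a=8.3656, h=3.3191
θ=258°:   candidates: C₊=(7.1933,2.8500) cross=35.176; C₋=(8.4187,-3.6742) cross=-35.176
θ=258°:   branch + wants cross > 0 → take C=(7.1933,2.8500) (cross=35.176)
θ=258°: ex = (C−B)/|BC| = (0.8455,0.5340); ey = (-0.5340,0.8455)
θ=258°: P = B + 1.73·ex + -2.35·ey = (2.3018,-3.0192)

θ=132°: 0.79 -0.51
θ=136°: 0.69 -0.60
θ=258°: 2.30 -3.02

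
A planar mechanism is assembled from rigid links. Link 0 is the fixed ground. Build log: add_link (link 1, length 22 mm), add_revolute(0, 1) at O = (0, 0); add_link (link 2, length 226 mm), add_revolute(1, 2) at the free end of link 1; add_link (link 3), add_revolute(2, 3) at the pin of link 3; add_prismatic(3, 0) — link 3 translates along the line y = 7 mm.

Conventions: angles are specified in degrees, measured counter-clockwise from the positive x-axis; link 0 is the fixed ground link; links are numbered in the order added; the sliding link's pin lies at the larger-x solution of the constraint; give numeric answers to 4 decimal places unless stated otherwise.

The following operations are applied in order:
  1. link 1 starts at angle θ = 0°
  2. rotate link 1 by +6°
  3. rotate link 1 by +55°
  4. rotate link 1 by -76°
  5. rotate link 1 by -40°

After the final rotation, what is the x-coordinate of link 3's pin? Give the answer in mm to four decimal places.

geometry: r = 22 mm, L = 226 mm, e = 7 mm; θ starts at 0°
rotate link 1 by +6°: θ ← 0° +6° = 6°
rotate link 1 by +55°: θ ← 6° +55° = 61°
rotate link 1 by -76°: θ ← 61° -76° = -15°
rotate link 1 by -40°: θ ← -15° -40° = -55°
crank pin P = (r cos θ, r sin θ) = (12.618682, -18.021345)
h = r sin θ − e = -18.021345 − 7 = -25.021345
x = r cos θ + √(L² − h²) = 12.618682 + 224.610624 = 237.229305

237.2293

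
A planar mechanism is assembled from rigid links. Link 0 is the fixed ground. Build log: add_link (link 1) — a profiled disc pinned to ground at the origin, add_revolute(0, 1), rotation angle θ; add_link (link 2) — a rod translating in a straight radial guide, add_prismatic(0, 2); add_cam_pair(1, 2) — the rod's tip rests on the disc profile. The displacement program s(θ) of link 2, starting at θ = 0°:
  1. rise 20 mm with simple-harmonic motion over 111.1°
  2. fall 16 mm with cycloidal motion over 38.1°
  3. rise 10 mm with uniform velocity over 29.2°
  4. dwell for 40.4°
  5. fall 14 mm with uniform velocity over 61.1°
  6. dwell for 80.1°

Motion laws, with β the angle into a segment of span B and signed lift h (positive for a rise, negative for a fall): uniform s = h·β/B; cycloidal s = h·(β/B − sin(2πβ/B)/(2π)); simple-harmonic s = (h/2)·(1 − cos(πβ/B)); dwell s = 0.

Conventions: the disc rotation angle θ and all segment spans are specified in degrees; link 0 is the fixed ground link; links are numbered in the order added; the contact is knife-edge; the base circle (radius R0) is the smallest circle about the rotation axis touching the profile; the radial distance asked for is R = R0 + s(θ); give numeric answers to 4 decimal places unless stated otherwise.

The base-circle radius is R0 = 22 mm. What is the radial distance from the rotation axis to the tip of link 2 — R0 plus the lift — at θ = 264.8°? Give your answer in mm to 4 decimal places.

seg 1 [0°–111.1°] simple-harmonic, h=20: full span → s += 20 → s = 20.0000
seg 2 [111.1°–149.2°] cycloidal, h=-16: full span → s += -16 → s = 4.0000
seg 3 [149.2°–178.4°] uniform, h=10: full span → s += 10 → s = 14.0000
seg 4 [178.4°–218.8°] dwell: s stays 14.0000
seg 5 [218.8°–279.9°] uniform, h=-14: θ=264.8° here. β=46, B=61.1. -14·46/61.1 = -10.5401 → s = 3.4599
R = R0 + s = 22 + 3.4599 = 25.4599

25.4599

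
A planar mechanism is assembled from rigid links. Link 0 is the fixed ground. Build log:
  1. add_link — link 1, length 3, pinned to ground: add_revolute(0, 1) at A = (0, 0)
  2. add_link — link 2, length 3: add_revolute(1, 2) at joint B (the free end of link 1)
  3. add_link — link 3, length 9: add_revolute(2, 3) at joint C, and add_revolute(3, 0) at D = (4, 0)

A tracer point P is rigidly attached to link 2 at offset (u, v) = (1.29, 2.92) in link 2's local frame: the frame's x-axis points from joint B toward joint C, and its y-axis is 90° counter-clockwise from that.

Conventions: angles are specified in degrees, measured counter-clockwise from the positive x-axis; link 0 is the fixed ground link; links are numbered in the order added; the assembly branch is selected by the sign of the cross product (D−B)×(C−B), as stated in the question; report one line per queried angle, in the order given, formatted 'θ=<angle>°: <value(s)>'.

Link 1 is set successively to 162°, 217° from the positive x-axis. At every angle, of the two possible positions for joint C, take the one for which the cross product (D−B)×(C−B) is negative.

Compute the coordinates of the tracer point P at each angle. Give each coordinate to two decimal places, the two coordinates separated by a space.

A=(0,0), D=(4.00,0)
θ=162°: B = A + 3.00·(cos162°, sin162°) = (-2.8532, 0.9271)
θ=162°: |BD| = 6.9156
θ=162°: circle(B,3.00) ∩ circle(D,9.00): a=-1.7478, h=2.4383
θ=162°:   candidates: C₊=(-4.2584,3.5776) cross=16.862; C₋=(-4.9121,-1.2549) cross=-16.862
θ=162°:   branch - wants cross < 0 → take C=(-4.9121,-1.2549) (cross=-16.862)
θ=162°: ex = (C−B)/|BC| = (-0.6863,-0.7273); ey = (0.7273,-0.6863)
θ=162°: P = B + 1.29·ex + 2.92·ey = (-1.6147,-2.0152)
θ=217°: B = A + 3.00·(cos217°, sin217°) = (-2.3959, -1.8054)
θ=217°: |BD| = 6.6458
θ=217°: circle(B,3.00) ∩ circle(D,9.00): a=-2.0940, h=2.1483
θ=217°:   candidates: C₊=(-4.9948,-0.3068) cross=14.277; C₋=(-3.8275,-4.4418) cross=-14.277
θ=217°:   branch - wants cross < 0 → take C=(-3.8275,-4.4418) (cross=-14.277)
θ=217°: ex = (C−B)/|BC| = (-0.4772,-0.8788); ey = (0.8788,-0.4772)
θ=217°: P = B + 1.29·ex + 2.92·ey = (-0.4454,-4.3325)

θ=162°: -1.61 -2.02
θ=217°: -0.45 -4.33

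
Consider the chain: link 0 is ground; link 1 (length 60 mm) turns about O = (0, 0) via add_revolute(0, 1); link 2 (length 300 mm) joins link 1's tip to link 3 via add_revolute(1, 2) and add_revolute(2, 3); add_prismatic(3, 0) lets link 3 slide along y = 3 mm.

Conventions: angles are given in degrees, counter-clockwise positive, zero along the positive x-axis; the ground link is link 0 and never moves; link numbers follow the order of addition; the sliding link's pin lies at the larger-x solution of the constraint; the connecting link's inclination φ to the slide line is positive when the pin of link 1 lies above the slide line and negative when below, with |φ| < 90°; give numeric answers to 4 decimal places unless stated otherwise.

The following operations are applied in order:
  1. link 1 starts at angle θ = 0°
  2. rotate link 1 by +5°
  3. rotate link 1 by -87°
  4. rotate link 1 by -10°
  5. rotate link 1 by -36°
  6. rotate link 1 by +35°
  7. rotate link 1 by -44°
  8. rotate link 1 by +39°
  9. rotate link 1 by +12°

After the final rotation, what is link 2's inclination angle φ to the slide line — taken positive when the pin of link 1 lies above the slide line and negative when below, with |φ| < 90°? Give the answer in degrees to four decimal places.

geometry: r = 60 mm, L = 300 mm, e = 3 mm; θ starts at 0°
rotate link 1 by +5°: θ ← 0° +5° = 5°
rotate link 1 by -87°: θ ← 5° -87° = -82°
rotate link 1 by -10°: θ ← -82° -10° = -92°
rotate link 1 by -36°: θ ← -92° -36° = -128°
rotate link 1 by +35°: θ ← -128° +35° = -93°
rotate link 1 by -44°: θ ← -93° -44° = -137°
rotate link 1 by +39°: θ ← -137° +39° = -98°
rotate link 1 by +12°: θ ← -98° +12° = -86°
h = r sin θ − e = -59.853843 − 3 = -62.853843
sin φ = h / L = -62.853843 / 300 = -0.20951281
φ = arcsin(-0.20951281) = -12.093803°

-12.0938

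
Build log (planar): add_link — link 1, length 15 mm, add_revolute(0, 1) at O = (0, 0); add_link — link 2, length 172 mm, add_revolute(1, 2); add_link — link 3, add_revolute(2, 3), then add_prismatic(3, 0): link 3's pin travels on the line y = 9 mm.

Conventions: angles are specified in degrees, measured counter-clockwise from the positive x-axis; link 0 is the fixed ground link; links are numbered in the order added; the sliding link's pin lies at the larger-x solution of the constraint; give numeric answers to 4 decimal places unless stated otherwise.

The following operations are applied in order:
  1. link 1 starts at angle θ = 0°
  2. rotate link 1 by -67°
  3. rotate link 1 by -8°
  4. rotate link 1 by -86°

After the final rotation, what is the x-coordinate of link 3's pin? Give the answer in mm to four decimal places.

geometry: r = 15 mm, L = 172 mm, e = 9 mm; θ starts at 0°
rotate link 1 by -67°: θ ← 0° -67° = -67°
rotate link 1 by -8°: θ ← -67° -8° = -75°
rotate link 1 by -86°: θ ← -75° -86° = -161°
crank pin P = (r cos θ, r sin θ) = (-14.182779, -4.883522)
h = r sin θ − e = -4.883522 − 9 = -13.883522
x = r cos θ + √(L² − h²) = -14.182779 + 171.438758 = 157.255980

157.2560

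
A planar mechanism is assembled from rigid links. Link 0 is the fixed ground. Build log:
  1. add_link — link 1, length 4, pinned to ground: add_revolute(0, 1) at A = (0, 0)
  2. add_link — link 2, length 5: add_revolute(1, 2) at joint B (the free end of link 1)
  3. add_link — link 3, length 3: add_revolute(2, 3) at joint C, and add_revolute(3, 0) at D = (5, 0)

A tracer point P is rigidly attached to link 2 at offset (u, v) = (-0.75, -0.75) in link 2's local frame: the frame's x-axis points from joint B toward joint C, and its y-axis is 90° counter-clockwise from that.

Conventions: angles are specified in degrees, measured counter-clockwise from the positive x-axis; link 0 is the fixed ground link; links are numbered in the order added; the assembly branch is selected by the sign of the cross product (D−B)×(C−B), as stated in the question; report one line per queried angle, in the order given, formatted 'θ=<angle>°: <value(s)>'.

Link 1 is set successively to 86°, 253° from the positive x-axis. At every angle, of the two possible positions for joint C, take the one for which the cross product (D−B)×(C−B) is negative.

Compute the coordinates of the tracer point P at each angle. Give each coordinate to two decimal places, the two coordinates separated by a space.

A=(0,0), D=(5.00,0)
θ=86°: B = A + 4.00·(cos86°, sin86°) = (0.2790, 3.9903)
θ=86°: |BD| = 6.1814
θ=86°: circle(B,5.00) ∩ circle(D,3.00): a=4.3849, h=2.4026
θ=86°:   candidates: C₊=(5.1789,2.9947) cross=14.852; C₋=(2.0770,-0.6753) cross=-14.852
θ=86°:   branch - wants cross < 0 → take C=(2.0770,-0.6753) (cross=-14.852)
θ=86°: ex = (C−B)/|BC| = (0.3596,-0.9331); ey = (0.9331,0.3596)
θ=86°: P = B + -0.75·ex + -0.75·ey = (-0.6905,4.4204)
θ=253°: B = A + 4.00·(cos253°, sin253°) = (-1.1695, -3.8252)
θ=253°: |BD| = 7.2591
θ=253°: circle(B,5.00) ∩ circle(D,3.00): a=4.7316, h=1.6161
θ=253°:   candidates: C₊=(2.0003,0.0416) cross=11.731; C₋=(3.7035,-2.7054) cross=-11.731
θ=253°:   branch - wants cross < 0 → take C=(3.7035,-2.7054) (cross=-11.731)
θ=253°: ex = (C−B)/|BC| = (0.9746,0.2240); ey = (-0.2240,0.9746)
θ=253°: P = B + -0.75·ex + -0.75·ey = (-1.7325,-4.7241)

θ=86°: -0.69 4.42
θ=253°: -1.73 -4.72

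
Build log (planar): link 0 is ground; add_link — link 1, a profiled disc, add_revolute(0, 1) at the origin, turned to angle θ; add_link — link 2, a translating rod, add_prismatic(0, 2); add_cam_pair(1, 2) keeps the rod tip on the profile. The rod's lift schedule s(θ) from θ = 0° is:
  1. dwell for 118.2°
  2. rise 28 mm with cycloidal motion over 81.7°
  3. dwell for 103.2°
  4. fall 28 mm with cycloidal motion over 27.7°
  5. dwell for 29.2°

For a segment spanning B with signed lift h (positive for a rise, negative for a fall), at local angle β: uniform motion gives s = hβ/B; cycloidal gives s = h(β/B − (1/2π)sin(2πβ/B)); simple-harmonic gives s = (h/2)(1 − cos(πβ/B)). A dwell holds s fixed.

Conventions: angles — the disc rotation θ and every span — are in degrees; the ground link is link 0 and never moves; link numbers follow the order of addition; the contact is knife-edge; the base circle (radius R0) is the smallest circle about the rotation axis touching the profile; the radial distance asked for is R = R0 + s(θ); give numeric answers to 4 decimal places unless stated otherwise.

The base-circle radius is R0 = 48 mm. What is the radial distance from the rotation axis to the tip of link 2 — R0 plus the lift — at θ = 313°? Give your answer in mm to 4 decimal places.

seg 1 [0°–118.2°] dwell: s stays 0.0000
seg 2 [118.2°–199.9°] cycloidal, h=28: full span → s += 28 → s = 28.0000
seg 3 [199.9°–303.1°] dwell: s stays 28.0000
seg 4 [303.1°–330.8°] cycloidal, h=-28: θ=313° here. β=9.9, B=27.7. -28·(0.3574 − sin(2π·0.3574)/(2π)) = -6.5276 → s = 21.4724
R = R0 + s = 48 + 21.4724 = 69.4724

69.4724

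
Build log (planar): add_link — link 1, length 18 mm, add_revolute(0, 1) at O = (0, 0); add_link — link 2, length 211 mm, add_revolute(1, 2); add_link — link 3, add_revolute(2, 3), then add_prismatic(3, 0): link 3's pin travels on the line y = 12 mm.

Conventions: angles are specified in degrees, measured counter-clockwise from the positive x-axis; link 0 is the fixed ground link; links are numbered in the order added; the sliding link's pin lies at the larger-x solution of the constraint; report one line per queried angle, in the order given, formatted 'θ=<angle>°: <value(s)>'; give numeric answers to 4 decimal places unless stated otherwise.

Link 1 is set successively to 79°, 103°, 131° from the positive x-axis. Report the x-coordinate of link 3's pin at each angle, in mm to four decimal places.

geometry: r = 18 mm, L = 211 mm, e = 12 mm
θ=79°: crank pin P = (r cos θ, r sin θ) = (3.434562, 17.669289)
θ=79°: h = r sin θ − e = 17.669289 − 12 = 5.669289
θ=79°: x = r cos θ + √(L² − h²) = 3.434562 + 210.923823 = 214.358385
θ=103°: crank pin P = (r cos θ, r sin θ) = (-4.049119, 17.538661)
θ=103°: h = r sin θ − e = 17.538661 − 12 = 5.538661
θ=103°: x = r cos θ + √(L² − h²) = -4.049119 + 210.927294 = 206.878175
θ=131°: crank pin P = (r cos θ, r sin θ) = (-11.809063, 13.584772)
θ=131°: h = r sin θ − e = 13.584772 − 12 = 1.584772
θ=131°: x = r cos θ + √(L² − h²) = -11.809063 + 210.994048 = 199.184986

θ=79°: 214.3584
θ=103°: 206.8782
θ=131°: 199.1850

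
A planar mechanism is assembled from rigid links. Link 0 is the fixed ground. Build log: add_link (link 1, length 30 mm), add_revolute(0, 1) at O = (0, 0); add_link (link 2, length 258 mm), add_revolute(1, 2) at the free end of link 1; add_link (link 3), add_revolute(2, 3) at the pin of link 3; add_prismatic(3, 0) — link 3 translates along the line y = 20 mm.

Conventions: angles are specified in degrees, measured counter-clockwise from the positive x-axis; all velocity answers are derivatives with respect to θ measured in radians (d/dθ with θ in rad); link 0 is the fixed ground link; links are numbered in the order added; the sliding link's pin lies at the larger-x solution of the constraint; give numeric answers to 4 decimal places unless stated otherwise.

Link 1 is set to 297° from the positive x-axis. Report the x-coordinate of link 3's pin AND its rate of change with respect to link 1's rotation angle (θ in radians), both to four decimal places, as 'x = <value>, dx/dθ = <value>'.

geometry: r = 30 mm, L = 258 mm, e = 20 mm
crank pin P = (r cos θ, r sin θ) = (13.619715, -26.730196)
h = r sin θ − e = -26.730196 − 20 = -46.730196
x = r cos θ + √(L² − h²) = 13.619715 + 253.732711 = 267.352426
dx/dθ = −r sin θ − h·r cos θ/√(L² − h²) (θ in radians; h = -46.730196) = 29.238552

x = 267.3524, dx/dθ = 29.2386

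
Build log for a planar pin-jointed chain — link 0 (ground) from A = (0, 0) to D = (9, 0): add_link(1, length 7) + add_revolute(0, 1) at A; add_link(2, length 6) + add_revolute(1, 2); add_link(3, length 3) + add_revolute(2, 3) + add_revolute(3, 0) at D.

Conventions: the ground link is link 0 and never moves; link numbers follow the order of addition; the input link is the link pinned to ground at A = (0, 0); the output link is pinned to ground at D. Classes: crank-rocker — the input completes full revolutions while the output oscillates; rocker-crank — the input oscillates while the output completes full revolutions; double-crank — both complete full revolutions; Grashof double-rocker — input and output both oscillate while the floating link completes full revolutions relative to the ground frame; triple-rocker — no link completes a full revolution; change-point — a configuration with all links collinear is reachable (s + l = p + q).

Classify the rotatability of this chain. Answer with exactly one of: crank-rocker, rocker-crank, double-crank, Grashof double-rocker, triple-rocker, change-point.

lengths: ground=9, input=7, coupler=6, output=3
sorted: s=3 (shortest), l=9 (longest), p+q=13
s + l = 12 vs p + q = 13
s + l < p + q (Grashof) with shortest = output link → rocker-crank

rocker-crank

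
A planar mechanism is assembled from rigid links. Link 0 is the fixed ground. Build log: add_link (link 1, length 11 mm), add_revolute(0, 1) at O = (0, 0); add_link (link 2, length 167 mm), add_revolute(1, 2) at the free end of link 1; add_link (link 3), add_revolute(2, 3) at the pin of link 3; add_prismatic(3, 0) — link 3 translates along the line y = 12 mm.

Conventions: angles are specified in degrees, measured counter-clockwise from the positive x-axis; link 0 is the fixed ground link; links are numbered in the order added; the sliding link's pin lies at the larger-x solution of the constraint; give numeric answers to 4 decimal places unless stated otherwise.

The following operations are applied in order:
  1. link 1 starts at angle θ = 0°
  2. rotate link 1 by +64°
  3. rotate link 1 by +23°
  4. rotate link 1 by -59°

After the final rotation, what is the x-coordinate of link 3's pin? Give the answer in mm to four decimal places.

geometry: r = 11 mm, L = 167 mm, e = 12 mm; θ starts at 0°
rotate link 1 by +64°: θ ← 0° +64° = 64°
rotate link 1 by +23°: θ ← 64° +23° = 87°
rotate link 1 by -59°: θ ← 87° -59° = 28°
crank pin P = (r cos θ, r sin θ) = (9.712424, 5.164187)
h = r sin θ − e = 5.164187 − 12 = -6.835813
x = r cos θ + √(L² − h²) = 9.712424 + 166.860036 = 176.572460

176.5725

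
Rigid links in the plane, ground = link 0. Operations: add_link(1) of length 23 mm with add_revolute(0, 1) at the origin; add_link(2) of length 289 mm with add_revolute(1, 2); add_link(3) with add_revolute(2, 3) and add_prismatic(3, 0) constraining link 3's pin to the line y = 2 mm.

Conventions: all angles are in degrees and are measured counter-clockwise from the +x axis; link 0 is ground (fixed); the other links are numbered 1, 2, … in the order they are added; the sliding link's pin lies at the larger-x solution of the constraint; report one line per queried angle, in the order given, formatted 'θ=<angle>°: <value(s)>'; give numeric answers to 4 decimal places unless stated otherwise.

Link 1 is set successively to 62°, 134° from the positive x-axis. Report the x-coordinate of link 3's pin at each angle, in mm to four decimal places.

geometry: r = 23 mm, L = 289 mm, e = 2 mm
θ=62°: crank pin P = (r cos θ, r sin θ) = (10.797846, 20.307795)
θ=62°: h = r sin θ − e = 20.307795 − 2 = 18.307795
θ=62°: x = r cos θ + √(L² − h²) = 10.797846 + 288.419529 = 299.217375
θ=134°: crank pin P = (r cos θ, r sin θ) = (-15.977143, 16.544815)
θ=134°: h = r sin θ − e = 16.544815 − 2 = 14.544815
θ=134°: x = r cos θ + √(L² − h²) = -15.977143 + 288.633762 = 272.656619

θ=62°: 299.2174
θ=134°: 272.6566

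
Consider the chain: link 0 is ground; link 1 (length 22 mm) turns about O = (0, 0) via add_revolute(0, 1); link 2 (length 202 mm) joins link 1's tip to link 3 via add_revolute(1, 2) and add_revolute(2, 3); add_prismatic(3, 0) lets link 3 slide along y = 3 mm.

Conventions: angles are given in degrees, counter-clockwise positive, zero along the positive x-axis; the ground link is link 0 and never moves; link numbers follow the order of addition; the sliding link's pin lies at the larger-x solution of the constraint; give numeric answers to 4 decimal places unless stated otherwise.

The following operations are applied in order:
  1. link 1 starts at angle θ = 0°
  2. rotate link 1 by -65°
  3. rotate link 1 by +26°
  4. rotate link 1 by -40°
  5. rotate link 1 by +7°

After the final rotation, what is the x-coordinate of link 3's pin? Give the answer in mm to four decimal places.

geometry: r = 22 mm, L = 202 mm, e = 3 mm; θ starts at 0°
rotate link 1 by -65°: θ ← 0° -65° = -65°
rotate link 1 by +26°: θ ← -65° +26° = -39°
rotate link 1 by -40°: θ ← -39° -40° = -79°
rotate link 1 by +7°: θ ← -79° +7° = -72°
crank pin P = (r cos θ, r sin θ) = (6.798374, -20.923243)
h = r sin θ − e = -20.923243 − 3 = -23.923243
x = r cos θ + √(L² − h²) = 6.798374 + 200.578360 = 207.376734

207.3767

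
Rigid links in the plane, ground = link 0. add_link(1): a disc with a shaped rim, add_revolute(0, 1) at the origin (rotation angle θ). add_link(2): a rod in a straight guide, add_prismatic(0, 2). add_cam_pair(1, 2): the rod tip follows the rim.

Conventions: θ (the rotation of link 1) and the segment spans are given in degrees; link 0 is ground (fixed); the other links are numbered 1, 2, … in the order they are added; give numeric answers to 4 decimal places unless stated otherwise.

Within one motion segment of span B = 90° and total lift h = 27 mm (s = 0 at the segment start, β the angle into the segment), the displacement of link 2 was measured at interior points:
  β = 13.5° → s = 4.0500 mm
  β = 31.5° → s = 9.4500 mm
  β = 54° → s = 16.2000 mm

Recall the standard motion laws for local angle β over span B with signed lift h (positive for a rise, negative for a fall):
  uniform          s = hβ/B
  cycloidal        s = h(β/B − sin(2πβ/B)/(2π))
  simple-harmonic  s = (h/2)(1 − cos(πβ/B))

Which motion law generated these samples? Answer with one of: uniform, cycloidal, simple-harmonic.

candidates at β/B = r: uniform s = h·r (linear in β); cycloidal s = h·(r − sin(2πr)/(2π)); simple-harmonic s = (h/2)(1 − cos(πr))
β=13.5°: printed 4.0500 | uniform 4.0500, cycloidal 0.5735, simple-harmonic 1.4714
β=31.5°: printed 9.4500 | uniform 9.4500, cycloidal 5.9735, simple-harmonic 7.3711
β=54°: printed 16.2000 | uniform 16.2000, cycloidal 18.7258, simple-harmonic 17.6717
only one law matches every sample → uniform

uniform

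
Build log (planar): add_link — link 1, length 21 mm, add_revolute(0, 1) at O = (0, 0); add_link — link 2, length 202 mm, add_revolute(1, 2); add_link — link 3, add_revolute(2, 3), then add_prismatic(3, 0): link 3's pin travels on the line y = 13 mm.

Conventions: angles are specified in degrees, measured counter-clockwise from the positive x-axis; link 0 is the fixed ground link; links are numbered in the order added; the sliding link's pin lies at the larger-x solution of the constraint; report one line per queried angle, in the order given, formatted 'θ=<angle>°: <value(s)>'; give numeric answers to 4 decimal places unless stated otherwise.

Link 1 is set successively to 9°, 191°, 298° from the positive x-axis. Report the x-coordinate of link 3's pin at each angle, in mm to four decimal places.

geometry: r = 21 mm, L = 202 mm, e = 13 mm
θ=9°: crank pin P = (r cos θ, r sin θ) = (20.741455, 3.285124)
θ=9°: h = r sin θ − e = 3.285124 − 13 = -9.714876
θ=9°: x = r cos θ + √(L² − h²) = 20.741455 + 201.766254 = 222.507709
θ=191°: crank pin P = (r cos θ, r sin θ) = (-20.614171, -4.006989)
θ=191°: h = r sin θ − e = -4.006989 − 13 = -17.006989
θ=191°: x = r cos θ + √(L² − h²) = -20.614171 + 201.282792 = 180.668621
θ=298°: crank pin P = (r cos θ, r sin θ) = (9.858903, -18.541899)
θ=298°: h = r sin θ − e = -18.541899 − 13 = -31.541899
θ=298°: x = r cos θ + √(L² − h²) = 9.858903 + 199.522201 = 209.381104

θ=9°: 222.5077
θ=191°: 180.6686
θ=298°: 209.3811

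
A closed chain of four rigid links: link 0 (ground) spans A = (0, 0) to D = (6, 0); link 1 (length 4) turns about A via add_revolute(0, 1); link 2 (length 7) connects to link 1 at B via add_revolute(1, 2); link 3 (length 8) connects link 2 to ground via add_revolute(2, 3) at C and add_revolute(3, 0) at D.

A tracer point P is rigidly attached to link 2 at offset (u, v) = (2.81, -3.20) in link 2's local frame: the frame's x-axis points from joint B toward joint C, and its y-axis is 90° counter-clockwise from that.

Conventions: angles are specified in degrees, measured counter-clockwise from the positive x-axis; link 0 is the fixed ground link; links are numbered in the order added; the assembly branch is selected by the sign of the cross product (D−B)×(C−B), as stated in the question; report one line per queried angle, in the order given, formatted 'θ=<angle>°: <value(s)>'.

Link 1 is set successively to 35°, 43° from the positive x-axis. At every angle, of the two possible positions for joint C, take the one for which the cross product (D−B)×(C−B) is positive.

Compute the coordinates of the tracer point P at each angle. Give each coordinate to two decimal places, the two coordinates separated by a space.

A=(0,0), D=(6.00,0)
θ=35°: B = A + 4.00·(cos35°, sin35°) = (3.2766, 2.2943)
θ=35°: |BD| = 3.5610
θ=35°: circle(B,7.00) ∩ circle(D,8.00): a=-0.3257, h=6.9924
θ=35°:   candidates: C₊=(7.5327,7.8518) cross=24.900; C₋=(-1.4776,-2.8436) cross=-24.900
θ=35°:   branch + wants cross > 0 → take C=(7.5327,7.8518) (cross=24.900)
θ=35°: ex = (C−B)/|BC| = (0.6080,0.7939); ey = (-0.7939,0.6080)
θ=35°: P = B + 2.81·ex + -3.20·ey = (7.5257,2.5796)
θ=43°: B = A + 4.00·(cos43°, sin43°) = (2.9254, 2.7280)
θ=43°: |BD| = 4.1104
θ=43°: circle(B,7.00) ∩ circle(D,8.00): a=0.2305, h=6.9962
θ=43°:   candidates: C₊=(7.7411,7.8082) cross=28.757; C₋=(-1.5455,-2.6582) cross=-28.757
θ=43°:   branch + wants cross > 0 → take C=(7.7411,7.8082) (cross=28.757)
θ=43°: ex = (C−B)/|BC| = (0.6880,0.7257); ey = (-0.7257,0.6880)
θ=43°: P = B + 2.81·ex + -3.20·ey = (7.1810,2.5659)

θ=35°: 7.53 2.58
θ=43°: 7.18 2.57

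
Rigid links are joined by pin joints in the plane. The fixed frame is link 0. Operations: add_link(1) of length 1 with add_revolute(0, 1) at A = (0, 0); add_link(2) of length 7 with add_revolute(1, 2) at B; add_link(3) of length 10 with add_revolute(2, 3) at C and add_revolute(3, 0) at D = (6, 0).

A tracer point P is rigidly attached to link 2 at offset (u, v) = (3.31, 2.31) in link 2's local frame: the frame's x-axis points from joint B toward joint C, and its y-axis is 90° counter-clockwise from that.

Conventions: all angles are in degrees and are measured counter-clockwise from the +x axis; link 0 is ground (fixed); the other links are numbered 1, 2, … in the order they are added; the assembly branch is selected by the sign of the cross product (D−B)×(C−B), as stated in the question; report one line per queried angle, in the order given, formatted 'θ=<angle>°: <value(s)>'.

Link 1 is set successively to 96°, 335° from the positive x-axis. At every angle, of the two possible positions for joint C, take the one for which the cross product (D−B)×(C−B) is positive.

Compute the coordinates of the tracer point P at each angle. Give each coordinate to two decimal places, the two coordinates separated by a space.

A=(0,0), D=(6.00,0)
θ=96°: B = A + 1.00·(cos96°, sin96°) = (-0.1045, 0.9945)
θ=96°: |BD| = 6.1850
θ=96°: circle(B,7.00) ∩ circle(D,10.00): a=-1.0304, h=6.9238
θ=96°:   candidates: C₊=(-0.0082,7.9939) cross=42.823; C₋=(-2.2348,-5.6735) cross=-42.823
θ=96°:   branch + wants cross > 0 → take C=(-0.0082,7.9939) (cross=42.823)
θ=96°: ex = (C−B)/|BC| = (0.0138,0.9999); ey = (-0.9999,0.0138)
θ=96°: P = B + 3.31·ex + 2.31·ey = (-2.3688,4.3360)
θ=335°: B = A + 1.00·(cos335°, sin335°) = (0.9063, -0.4226)
θ=335°: |BD| = 5.1112
θ=335°: circle(B,7.00) ∩ circle(D,10.00): a=-2.4335, h=6.5634
θ=335°:   candidates: C₊=(-2.0615,5.9171) cross=33.547; C₋=(-0.9761,-7.1648) cross=-33.547
θ=335°:   branch + wants cross > 0 → take C=(-2.0615,5.9171) (cross=33.547)
θ=335°: ex = (C−B)/|BC| = (-0.4240,0.9057); ey = (-0.9057,-0.4240)
θ=335°: P = B + 3.31·ex + 2.31·ey = (-2.5892,1.5958)

θ=96°: -2.37 4.34
θ=335°: -2.59 1.60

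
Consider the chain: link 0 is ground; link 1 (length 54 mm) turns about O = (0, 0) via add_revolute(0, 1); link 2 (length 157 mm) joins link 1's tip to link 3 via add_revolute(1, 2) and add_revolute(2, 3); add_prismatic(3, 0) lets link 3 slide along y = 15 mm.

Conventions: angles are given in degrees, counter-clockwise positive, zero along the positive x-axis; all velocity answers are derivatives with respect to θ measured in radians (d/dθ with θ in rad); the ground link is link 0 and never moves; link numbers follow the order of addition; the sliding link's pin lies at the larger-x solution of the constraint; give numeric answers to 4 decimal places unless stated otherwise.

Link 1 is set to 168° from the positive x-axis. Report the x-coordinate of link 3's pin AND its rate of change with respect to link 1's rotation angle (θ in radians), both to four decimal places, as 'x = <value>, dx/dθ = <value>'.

geometry: r = 54 mm, L = 157 mm, e = 15 mm
crank pin P = (r cos θ, r sin θ) = (-52.819970, 11.227231)
h = r sin θ − e = 11.227231 − 15 = -3.772769
x = r cos θ + √(L² − h²) = -52.819970 + 156.954663 = 104.134692
dx/dθ = −r sin θ − h·r cos θ/√(L² − h²) (θ in radians; h = -3.772769) = -12.496882

x = 104.1347, dx/dθ = -12.4969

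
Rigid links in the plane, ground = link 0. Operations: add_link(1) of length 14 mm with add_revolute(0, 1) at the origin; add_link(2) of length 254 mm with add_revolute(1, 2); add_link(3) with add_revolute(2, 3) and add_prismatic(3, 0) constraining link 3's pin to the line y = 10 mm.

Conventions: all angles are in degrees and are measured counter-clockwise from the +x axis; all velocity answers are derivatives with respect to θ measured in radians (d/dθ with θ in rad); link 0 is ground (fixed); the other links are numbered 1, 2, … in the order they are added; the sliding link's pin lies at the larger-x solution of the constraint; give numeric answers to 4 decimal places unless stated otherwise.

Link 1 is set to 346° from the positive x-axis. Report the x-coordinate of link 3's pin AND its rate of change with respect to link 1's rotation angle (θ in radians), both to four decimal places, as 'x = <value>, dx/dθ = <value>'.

geometry: r = 14 mm, L = 254 mm, e = 10 mm
crank pin P = (r cos θ, r sin θ) = (13.584140, -3.386907)
h = r sin θ − e = -3.386907 − 10 = -13.386907
x = r cos θ + √(L² − h²) = 13.584140 + 253.646981 = 267.231121
dx/dθ = −r sin θ − h·r cos θ/√(L² − h²) (θ in radians; h = -13.386907) = 4.103846

x = 267.2311, dx/dθ = 4.1038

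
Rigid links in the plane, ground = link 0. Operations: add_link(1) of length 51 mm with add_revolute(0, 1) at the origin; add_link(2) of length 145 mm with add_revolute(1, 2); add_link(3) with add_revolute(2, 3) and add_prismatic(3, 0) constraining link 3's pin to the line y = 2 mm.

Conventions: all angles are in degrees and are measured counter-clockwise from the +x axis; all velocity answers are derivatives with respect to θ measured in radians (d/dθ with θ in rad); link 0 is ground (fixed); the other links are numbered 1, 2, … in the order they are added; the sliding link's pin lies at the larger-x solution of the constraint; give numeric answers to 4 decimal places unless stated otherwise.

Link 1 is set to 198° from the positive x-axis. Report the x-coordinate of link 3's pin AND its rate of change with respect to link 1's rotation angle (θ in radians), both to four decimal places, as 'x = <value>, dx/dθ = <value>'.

geometry: r = 51 mm, L = 145 mm, e = 2 mm
crank pin P = (r cos θ, r sin θ) = (-48.503882, -15.759867)
h = r sin θ − e = -15.759867 − 2 = -17.759867
x = r cos θ + √(L² − h²) = -48.503882 + 143.908259 = 95.404377
dx/dθ = −r sin θ − h·r cos θ/√(L² − h²) (θ in radians; h = -17.759867) = 9.773953

x = 95.4044, dx/dθ = 9.7740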